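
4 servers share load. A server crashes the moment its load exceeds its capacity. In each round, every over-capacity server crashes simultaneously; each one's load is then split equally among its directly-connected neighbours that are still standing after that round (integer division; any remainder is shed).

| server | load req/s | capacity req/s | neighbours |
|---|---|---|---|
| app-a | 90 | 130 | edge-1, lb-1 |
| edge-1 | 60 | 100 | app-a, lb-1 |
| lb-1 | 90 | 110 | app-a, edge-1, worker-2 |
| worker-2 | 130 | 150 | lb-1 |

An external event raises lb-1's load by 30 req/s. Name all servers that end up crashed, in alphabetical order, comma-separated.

Round 1 — lb-1 at 120 > 110. lb-1 crashes.
  lb-1 sheds 120 req/s to app-a, edge-1, worker-2: 40 each.
    app-a: 90+40 = 130 ≤ 130
    edge-1: 60+40 = 100 ≤ 100
    worker-2: 130+40 = 170 > 150
Round 2 — worker-2 crashes.
  worker-2 sheds 170 req/s: no online neighbours, lost.
No further crashes.

lb-1, worker-2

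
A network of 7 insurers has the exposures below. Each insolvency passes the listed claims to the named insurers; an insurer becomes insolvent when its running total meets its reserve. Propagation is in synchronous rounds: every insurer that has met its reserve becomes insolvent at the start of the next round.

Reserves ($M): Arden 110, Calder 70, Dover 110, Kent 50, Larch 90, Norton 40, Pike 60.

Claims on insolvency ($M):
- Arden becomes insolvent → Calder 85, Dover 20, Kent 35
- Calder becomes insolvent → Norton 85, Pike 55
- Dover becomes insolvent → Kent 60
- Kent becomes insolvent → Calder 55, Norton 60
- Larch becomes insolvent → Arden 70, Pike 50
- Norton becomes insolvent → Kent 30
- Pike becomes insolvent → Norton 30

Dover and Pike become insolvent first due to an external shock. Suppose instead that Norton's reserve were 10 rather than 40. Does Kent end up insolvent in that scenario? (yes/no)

yes

With Norton's reserve at 10:
Round 1 — Dover, Pike become insolvent (initial).
  Kent: +60 → 60 ≥ 50
  Norton: +30 → 30 ≥ 10
Round 2 — Kent, Norton become insolvent.
  Calder: +55 → 55 < 70
No further insolvencies.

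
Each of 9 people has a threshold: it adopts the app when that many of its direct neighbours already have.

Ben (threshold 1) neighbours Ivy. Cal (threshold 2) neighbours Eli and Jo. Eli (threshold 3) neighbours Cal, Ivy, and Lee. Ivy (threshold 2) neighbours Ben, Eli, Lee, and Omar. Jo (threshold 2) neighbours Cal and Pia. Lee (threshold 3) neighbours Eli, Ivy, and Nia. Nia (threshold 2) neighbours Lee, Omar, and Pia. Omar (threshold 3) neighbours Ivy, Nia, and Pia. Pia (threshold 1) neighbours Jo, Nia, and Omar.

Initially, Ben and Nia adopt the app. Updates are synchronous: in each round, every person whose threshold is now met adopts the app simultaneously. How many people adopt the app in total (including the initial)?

Round 1 — Ben, Nia adopt the app (initial).
Round 2 — checking thresholds:
  Ivy: 1 of 4 neighbours < 2, not yet.
  Lee: 1 of 3 neighbours < 3, not yet.
  Omar: 1 of 3 neighbours < 3, not yet.
  Pia: 1 of 3 neighbours ≥ 1, adopts the app.
Round 3 — no new adoptions; cascade stops.

3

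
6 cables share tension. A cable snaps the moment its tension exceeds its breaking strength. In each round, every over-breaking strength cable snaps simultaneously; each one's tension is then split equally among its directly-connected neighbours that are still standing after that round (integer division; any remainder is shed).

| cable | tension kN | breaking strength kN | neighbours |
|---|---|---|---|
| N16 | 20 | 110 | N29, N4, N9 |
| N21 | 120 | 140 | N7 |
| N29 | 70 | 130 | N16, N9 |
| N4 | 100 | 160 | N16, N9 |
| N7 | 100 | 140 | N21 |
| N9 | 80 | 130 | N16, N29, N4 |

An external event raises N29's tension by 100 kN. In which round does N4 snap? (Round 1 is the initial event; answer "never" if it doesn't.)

3

Round 1 — N29 at 170 > 130. N29 snaps.
  N29 sheds 170 kN to N16, N9: 85 each.
    N16: 20+85 = 105 ≤ 110
    N9: 80+85 = 165 > 130
Round 2 — N9 snaps.
  N9 sheds 165 kN to N16, N4: 82 each (1 lost).
    N16: 105+82 = 187 > 110
    N4: 100+82 = 182 > 160
Round 3 — N16, N4 snap.
  N16 sheds 187 kN: no online neighbours, lost.
  N4 sheds 182 kN: no online neighbours, lost.
No further breaks.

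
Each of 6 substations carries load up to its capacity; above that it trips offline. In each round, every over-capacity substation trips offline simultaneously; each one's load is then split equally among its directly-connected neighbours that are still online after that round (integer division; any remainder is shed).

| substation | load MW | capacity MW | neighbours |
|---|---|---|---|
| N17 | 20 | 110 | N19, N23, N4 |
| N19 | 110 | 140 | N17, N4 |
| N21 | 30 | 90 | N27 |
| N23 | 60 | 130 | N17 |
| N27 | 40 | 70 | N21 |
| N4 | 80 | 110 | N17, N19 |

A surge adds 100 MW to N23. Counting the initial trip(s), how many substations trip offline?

4

Round 1 — N23 at 160 > 130. N23 trips offline.
  N23 sheds 160 MW to N17: 160 each.
    N17: 20+160 = 180 > 110
Round 2 — N17 trips offline.
  N17 sheds 180 MW to N19, N4: 90 each.
    N19: 110+90 = 200 > 140
    N4: 80+90 = 170 > 110
Round 3 — N19, N4 trip offline.
  N19 sheds 200 MW: no online neighbours, lost.
  N4 sheds 170 MW: no online neighbours, lost.
No further trips.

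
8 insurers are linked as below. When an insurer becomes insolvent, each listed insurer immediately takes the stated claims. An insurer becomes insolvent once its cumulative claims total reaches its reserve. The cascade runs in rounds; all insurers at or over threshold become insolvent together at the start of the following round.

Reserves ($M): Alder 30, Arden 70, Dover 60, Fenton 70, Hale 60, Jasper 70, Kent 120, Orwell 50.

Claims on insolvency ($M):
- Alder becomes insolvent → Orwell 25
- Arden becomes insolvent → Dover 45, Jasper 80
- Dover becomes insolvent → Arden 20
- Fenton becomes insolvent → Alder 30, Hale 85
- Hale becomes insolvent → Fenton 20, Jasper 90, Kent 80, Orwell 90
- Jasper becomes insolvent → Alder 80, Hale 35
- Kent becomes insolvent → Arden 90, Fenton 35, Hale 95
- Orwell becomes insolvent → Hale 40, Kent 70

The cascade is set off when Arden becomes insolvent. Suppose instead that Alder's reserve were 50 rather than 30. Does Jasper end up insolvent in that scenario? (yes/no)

With Alder's reserve at 50:
Round 1 — Arden becomes insolvent (initial).
  Dover: +45 → 45 < 60
  Jasper: +80 → 80 ≥ 70
Round 2 — Jasper becomes insolvent.
  Alder: +80 → 80 ≥ 50
  Hale: +35 → 35 < 60
Round 3 — Alder becomes insolvent.
  Orwell: +25 → 25 < 50
No further insolvencies.

yes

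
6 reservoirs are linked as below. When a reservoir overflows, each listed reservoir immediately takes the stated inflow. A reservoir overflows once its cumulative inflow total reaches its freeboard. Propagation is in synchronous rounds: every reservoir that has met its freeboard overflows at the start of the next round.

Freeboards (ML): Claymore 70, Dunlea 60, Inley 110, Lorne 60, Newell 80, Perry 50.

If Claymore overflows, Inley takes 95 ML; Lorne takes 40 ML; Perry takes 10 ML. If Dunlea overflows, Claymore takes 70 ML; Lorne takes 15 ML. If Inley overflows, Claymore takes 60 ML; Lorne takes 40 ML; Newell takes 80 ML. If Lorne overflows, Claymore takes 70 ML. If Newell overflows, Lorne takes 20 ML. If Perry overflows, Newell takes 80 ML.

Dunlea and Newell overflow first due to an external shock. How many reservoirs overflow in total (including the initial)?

4

Round 1 — Dunlea, Newell overflow (initial).
  Claymore: +70 → 70 ≥ 70
  Lorne: +15+20 → 35 < 60
Round 2 — Claymore overflows.
  Inley: +95 → 95 < 110
  Lorne: +40 → 75 ≥ 60
  Perry: +10 → 10 < 50
Round 3 — Lorne overflows.
No further overflows.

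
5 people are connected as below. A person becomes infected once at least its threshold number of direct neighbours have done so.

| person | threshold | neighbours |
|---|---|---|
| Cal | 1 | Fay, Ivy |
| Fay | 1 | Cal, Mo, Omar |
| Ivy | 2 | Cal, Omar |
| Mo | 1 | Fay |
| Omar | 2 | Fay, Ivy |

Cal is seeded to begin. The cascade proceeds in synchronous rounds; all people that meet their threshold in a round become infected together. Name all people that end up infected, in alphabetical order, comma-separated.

Cal, Fay, Mo

Round 1 — Cal becomes infected (initial).
Round 2 — checking thresholds:
  Fay: 1 of 3 neighbours ≥ 1, becomes infected.
  Ivy: 1 of 2 neighbours < 2, holds.
Round 3 — checking thresholds:
  Ivy: 1 of 2 neighbours < 2, holds.
  Mo: 1 of 1 neighbours ≥ 1, becomes infected.
  Omar: 1 of 2 neighbours < 2, holds.
Round 4 — no new infections; cascade stops.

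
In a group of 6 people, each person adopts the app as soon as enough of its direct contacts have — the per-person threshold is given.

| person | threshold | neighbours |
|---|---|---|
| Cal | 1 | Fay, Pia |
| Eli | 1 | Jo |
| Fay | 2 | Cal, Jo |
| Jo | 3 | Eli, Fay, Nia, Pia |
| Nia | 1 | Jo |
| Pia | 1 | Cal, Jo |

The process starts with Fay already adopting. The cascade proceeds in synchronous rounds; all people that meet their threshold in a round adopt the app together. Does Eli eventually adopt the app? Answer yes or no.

no

Round 1 — Fay adopts the app (initial).
Round 2 — checking thresholds:
  Cal: 1 of 2 neighbours ≥ 1, adopts the app.
  Jo: 1 of 4 neighbours < 3, below threshold.
Round 3 — checking thresholds:
  Jo: 1 of 4 neighbours < 3, below threshold.
  Pia: 1 of 2 neighbours ≥ 1, adopts the app.
Round 4 — no new adoptions; cascade stops.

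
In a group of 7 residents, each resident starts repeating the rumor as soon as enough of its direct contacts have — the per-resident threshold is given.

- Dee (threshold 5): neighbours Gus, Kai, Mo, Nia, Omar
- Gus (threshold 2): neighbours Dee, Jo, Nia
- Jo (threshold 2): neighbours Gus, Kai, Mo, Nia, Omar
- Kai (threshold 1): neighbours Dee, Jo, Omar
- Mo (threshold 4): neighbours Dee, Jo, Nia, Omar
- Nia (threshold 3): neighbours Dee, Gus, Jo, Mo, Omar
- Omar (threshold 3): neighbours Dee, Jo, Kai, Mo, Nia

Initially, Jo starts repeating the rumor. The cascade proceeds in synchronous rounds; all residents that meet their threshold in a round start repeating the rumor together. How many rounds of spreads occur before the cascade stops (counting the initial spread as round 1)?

Round 1 — Jo starts repeating the rumor (initial).
Round 2 — checking thresholds:
  Gus: 1 of 3 neighbours < 2, not yet.
  Kai: 1 of 3 neighbours ≥ 1, starts repeating the rumor.
  Mo: 1 of 4 neighbours < 4, not yet.
  Nia: 1 of 5 neighbours < 3, not yet.
  Omar: 1 of 5 neighbours < 3, not yet.
Round 3 — no new spreads; cascade stops.

2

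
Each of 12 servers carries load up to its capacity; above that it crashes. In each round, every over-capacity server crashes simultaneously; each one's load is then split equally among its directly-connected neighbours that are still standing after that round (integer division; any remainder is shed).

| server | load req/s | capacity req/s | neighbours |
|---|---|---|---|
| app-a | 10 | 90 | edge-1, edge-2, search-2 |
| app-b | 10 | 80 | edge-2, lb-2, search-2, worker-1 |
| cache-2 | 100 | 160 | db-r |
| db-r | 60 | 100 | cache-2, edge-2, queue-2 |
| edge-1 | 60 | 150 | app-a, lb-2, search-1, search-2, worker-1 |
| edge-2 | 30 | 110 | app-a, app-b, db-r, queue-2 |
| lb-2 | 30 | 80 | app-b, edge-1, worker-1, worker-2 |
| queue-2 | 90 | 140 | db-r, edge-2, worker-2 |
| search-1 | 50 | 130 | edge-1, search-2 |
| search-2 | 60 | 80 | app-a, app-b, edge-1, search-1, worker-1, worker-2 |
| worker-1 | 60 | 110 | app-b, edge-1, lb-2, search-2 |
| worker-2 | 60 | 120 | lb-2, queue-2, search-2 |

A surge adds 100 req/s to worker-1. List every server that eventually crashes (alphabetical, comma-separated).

Round 1 — worker-1 at 160 > 110. worker-1 crashes.
  worker-1 sheds 160 req/s to app-b, edge-1, lb-2, search-2: 40 each.
    app-b: 10+40 = 50 ≤ 80
    edge-1: 60+40 = 100 ≤ 150
    lb-2: 30+40 = 70 ≤ 80
    search-2: 60+40 = 100 > 80
Round 2 — search-2 crashes.
  search-2 sheds 100 req/s to app-a, app-b, edge-1, search-1, worker-2: 20 each.
    app-a: 10+20 = 30 ≤ 90
    app-b: 50+20 = 70 ≤ 80
    edge-1: 100+20 = 120 ≤ 150
    search-1: 50+20 = 70 ≤ 130
    worker-2: 60+20 = 80 ≤ 120
No further crashes.

search-2, worker-1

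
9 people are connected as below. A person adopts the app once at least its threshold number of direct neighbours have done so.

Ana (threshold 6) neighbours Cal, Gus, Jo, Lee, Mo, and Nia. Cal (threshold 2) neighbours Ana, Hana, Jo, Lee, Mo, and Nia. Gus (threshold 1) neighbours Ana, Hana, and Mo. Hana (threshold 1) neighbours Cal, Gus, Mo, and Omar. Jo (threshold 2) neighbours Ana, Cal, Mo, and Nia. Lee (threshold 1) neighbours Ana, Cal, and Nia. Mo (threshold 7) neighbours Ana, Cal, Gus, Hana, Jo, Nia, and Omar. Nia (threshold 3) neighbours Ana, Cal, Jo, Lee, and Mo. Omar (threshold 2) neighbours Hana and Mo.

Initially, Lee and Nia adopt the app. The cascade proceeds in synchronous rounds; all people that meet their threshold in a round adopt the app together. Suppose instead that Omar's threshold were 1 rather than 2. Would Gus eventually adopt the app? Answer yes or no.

With Omar's threshold at 1:
Round 1 — Lee, Nia adopt the app (initial).
Round 2 — checking thresholds:
  Ana: 2 of 6 neighbours < 6, not yet.
  Cal: 2 of 6 neighbours ≥ 2, adopts the app.
  Jo: 1 of 4 neighbours < 2, not yet.
  Mo: 1 of 7 neighbours < 7, not yet.
Round 3 — checking thresholds:
  Ana: 3 of 6 neighbours < 6, not yet.
  Hana: 1 of 4 neighbours ≥ 1, adopts the app.
  Jo: 2 of 4 neighbours ≥ 2, adopts the app.
  Mo: 2 of 7 neighbours < 7, not yet.
Round 4 — checking thresholds:
  Ana: 4 of 6 neighbours < 6, not yet.
  Gus: 1 of 3 neighbours ≥ 1, adopts the app.
  Mo: 4 of 7 neighbours < 7, not yet.
  Omar: 1 of 2 neighbours ≥ 1, adopts the app.
Round 5 — no new adoptions; cascade stops.

yes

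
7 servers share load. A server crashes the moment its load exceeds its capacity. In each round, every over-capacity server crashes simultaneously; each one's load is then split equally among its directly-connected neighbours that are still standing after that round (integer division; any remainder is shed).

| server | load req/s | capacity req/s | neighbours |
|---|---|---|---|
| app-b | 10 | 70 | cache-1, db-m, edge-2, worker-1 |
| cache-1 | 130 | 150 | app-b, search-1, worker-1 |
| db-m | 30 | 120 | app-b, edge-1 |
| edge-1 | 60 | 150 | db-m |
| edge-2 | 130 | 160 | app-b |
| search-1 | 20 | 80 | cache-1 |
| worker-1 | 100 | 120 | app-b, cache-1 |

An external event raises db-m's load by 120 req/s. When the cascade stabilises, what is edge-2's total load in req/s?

158

Round 1 — db-m at 150 > 120. db-m crashes.
  db-m sheds 150 req/s to app-b, edge-1: 75 each.
    app-b: 10+75 = 85 > 70
    edge-1: 60+75 = 135 ≤ 150
Round 2 — app-b crashes.
  app-b sheds 85 req/s to cache-1, edge-2, worker-1: 28 each (1 lost).
    cache-1: 130+28 = 158 > 150
    edge-2: 130+28 = 158 ≤ 160
    worker-1: 100+28 = 128 > 120
Round 3 — cache-1, worker-1 crash.
  cache-1 sheds 158 req/s to search-1: 158 each.
    search-1: 20+158 = 178 > 80
  worker-1 sheds 128 req/s: no online neighbours, lost.
Round 4 — search-1 crashes.
  search-1 sheds 178 req/s: no online neighbours, lost.
No further crashes.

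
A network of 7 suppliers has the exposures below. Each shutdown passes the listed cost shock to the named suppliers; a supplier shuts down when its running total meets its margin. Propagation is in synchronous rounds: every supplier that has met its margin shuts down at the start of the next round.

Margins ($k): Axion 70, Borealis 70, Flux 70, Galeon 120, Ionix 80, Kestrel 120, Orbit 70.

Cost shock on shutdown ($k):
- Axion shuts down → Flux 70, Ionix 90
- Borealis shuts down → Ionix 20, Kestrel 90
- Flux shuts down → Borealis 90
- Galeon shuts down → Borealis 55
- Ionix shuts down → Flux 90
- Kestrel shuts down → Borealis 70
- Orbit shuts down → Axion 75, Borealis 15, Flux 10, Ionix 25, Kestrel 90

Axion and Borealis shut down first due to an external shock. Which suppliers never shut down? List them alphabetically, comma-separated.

Round 1 — Axion, Borealis shut down (initial).
  Flux: +70 → 70 ≥ 70
  Ionix: +90+20 → 110 ≥ 80
  Kestrel: +90 → 90 < 120
Round 2 — Flux, Ionix shut down.
No further shutdowns.

Galeon, Kestrel, Orbit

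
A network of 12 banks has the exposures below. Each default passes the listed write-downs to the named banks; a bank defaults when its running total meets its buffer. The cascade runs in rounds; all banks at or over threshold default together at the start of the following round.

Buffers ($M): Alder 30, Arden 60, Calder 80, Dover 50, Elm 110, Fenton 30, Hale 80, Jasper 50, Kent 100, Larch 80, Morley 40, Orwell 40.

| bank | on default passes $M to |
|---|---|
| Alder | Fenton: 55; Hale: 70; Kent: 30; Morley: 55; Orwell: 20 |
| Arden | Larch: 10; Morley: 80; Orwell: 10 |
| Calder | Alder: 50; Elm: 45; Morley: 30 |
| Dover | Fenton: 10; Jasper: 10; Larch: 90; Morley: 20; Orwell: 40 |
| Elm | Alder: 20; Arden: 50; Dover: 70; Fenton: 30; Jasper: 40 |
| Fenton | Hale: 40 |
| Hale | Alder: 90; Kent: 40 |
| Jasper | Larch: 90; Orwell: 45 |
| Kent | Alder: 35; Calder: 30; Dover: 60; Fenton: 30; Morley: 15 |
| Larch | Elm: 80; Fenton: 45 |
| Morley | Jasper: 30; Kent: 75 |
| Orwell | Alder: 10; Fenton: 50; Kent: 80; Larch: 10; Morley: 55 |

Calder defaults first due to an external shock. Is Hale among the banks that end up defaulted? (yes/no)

yes

Round 1 — Calder defaults (initial).
  Alder: +50 → 50 ≥ 30
  Elm: +45 → 45 < 110
  Morley: +30 → 30 < 40
Round 2 — Alder defaults.
  Fenton: +55 → 55 ≥ 30
  Hale: +70 → 70 < 80
  Kent: +30 → 30 < 100
  Morley: +55 → 85 ≥ 40
  Orwell: +20 → 20 < 40
Round 3 — Fenton, Morley default.
  Hale: +40 → 110 ≥ 80
  Jasper: +30 → 30 < 50
  Kent: +75 → 105 ≥ 100
Round 4 — Hale, Kent default.
  Dover: +60 → 60 ≥ 50
Round 5 — Dover defaults.
  Jasper: +10 → 40 < 50
  Larch: +90 → 90 ≥ 80
  Orwell: +40 → 60 ≥ 40
Round 6 — Larch, Orwell default.
  Elm: +80 → 125 ≥ 110
Round 7 — Elm defaults.
  Arden: +50 → 50 < 60
  Jasper: +40 → 80 ≥ 50
Round 8 — Jasper defaults.
No further defaults.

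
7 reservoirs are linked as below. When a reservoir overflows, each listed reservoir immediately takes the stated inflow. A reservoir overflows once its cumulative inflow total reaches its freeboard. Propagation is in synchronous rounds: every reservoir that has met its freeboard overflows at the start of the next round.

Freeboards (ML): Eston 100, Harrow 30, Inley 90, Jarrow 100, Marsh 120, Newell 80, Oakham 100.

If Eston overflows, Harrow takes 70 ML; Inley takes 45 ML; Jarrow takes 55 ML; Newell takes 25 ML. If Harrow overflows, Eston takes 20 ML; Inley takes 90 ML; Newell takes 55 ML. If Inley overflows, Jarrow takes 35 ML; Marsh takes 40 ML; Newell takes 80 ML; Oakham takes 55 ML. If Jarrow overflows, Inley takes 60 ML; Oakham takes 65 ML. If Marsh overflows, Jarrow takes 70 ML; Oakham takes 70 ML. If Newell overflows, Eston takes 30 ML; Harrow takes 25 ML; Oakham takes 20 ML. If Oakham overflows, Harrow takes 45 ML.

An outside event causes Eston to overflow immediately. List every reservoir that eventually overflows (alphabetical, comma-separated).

Round 1 — Eston overflows (initial).
  Harrow: +70 → 70 ≥ 30
  Inley: +45 → 45 < 90
  Jarrow: +55 → 55 < 100
  Newell: +25 → 25 < 80
Round 2 — Harrow overflows.
  Inley: +90 → 135 ≥ 90
  Newell: +55 → 80 ≥ 80
Round 3 — Inley, Newell overflow.
  Jarrow: +35 → 90 < 100
  Marsh: +40 → 40 < 120
  Oakham: +55+20 → 75 < 100
No further overflows.

Eston, Harrow, Inley, Newell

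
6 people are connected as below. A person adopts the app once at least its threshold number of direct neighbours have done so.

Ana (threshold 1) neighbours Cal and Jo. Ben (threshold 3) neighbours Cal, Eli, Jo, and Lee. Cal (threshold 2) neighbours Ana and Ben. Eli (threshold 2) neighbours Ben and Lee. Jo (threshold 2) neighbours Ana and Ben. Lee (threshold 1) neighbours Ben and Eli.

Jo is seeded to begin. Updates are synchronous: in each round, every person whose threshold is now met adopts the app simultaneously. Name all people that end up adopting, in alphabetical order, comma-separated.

Round 1 — Jo adopts the app (initial).
Round 2 — checking thresholds:
  Ana: 1 of 2 neighbours ≥ 1, adopts the app.
  Ben: 1 of 4 neighbours < 3, below threshold.
Round 3 — no new adoptions; cascade stops.

Ana, Jo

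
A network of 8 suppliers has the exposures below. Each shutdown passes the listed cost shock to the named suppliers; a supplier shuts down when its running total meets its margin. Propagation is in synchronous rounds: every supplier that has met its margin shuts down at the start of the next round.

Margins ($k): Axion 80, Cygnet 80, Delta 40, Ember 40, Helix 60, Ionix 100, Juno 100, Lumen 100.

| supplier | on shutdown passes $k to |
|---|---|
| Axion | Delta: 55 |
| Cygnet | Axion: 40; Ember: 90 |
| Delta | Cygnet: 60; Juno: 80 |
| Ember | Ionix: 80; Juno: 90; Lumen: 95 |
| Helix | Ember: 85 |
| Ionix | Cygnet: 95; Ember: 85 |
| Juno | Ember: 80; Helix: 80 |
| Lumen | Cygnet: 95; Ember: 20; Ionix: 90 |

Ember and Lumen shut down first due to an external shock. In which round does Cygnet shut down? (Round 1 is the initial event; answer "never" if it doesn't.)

Round 1 — Ember, Lumen shut down (initial).
  Cygnet: +95 → 95 ≥ 80
  Ionix: +80+90 → 170 ≥ 100
  Juno: +90 → 90 < 100
Round 2 — Cygnet, Ionix shut down.
  Axion: +40 → 40 < 80
No further shutdowns.

2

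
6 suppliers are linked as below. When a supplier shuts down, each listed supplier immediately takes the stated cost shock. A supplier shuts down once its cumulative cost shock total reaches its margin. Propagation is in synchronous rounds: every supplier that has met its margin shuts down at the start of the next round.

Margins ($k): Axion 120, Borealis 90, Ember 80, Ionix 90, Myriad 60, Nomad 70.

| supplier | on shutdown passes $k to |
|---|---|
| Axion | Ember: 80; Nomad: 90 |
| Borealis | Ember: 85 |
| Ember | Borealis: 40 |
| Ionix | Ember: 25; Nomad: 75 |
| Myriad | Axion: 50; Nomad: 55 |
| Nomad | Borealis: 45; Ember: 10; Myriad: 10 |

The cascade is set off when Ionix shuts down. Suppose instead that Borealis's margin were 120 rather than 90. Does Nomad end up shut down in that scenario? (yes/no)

With Borealis's margin at 120:
Round 1 — Ionix shuts down (initial).
  Ember: +25 → 25 < 80
  Nomad: +75 → 75 ≥ 70
Round 2 — Nomad shuts down.
  Borealis: +45 → 45 < 120
  Ember: +10 → 35 < 80
  Myriad: +10 → 10 < 60
No further shutdowns.

yes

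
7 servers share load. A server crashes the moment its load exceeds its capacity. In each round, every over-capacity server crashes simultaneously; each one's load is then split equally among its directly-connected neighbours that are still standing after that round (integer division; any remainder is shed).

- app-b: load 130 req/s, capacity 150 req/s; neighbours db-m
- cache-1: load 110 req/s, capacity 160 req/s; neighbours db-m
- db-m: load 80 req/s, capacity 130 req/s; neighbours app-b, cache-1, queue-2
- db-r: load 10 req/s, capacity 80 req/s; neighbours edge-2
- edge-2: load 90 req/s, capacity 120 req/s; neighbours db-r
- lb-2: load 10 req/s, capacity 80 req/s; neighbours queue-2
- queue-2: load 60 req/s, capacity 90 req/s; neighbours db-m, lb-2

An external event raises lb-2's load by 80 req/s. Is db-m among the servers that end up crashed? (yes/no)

Round 1 — lb-2 at 90 > 80. lb-2 crashes.
  lb-2 sheds 90 req/s to queue-2: 90 each.
    queue-2: 60+90 = 150 > 90
Round 2 — queue-2 crashes.
  queue-2 sheds 150 req/s to db-m: 150 each.
    db-m: 80+150 = 230 > 130
Round 3 — db-m crashes.
  db-m sheds 230 req/s to app-b, cache-1: 115 each.
    app-b: 130+115 = 245 > 150
    cache-1: 110+115 = 225 > 160
Round 4 — app-b, cache-1 crash.
  app-b sheds 245 req/s: no online neighbours, lost.
  cache-1 sheds 225 req/s: no online neighbours, lost.
No further crashes.

yes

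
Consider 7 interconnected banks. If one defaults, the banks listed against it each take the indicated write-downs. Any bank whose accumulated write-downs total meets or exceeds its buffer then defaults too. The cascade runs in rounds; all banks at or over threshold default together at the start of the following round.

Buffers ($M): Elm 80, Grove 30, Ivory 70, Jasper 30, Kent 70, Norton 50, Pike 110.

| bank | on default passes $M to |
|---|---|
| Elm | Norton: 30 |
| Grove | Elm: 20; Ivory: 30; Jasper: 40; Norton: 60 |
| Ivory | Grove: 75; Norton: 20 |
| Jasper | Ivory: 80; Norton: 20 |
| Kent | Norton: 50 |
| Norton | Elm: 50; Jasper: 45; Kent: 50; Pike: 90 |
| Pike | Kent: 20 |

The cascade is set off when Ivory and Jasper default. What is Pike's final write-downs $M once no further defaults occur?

Round 1 — Ivory, Jasper default (initial).
  Grove: +75 → 75 ≥ 30
  Norton: +20+20 → 40 < 50
Round 2 — Grove defaults.
  Elm: +20 → 20 < 80
  Norton: +60 → 100 ≥ 50
Round 3 — Norton defaults.
  Elm: +50 → 70 < 80
  Kent: +50 → 50 < 70
  Pike: +90 → 90 < 110
No further defaults.

90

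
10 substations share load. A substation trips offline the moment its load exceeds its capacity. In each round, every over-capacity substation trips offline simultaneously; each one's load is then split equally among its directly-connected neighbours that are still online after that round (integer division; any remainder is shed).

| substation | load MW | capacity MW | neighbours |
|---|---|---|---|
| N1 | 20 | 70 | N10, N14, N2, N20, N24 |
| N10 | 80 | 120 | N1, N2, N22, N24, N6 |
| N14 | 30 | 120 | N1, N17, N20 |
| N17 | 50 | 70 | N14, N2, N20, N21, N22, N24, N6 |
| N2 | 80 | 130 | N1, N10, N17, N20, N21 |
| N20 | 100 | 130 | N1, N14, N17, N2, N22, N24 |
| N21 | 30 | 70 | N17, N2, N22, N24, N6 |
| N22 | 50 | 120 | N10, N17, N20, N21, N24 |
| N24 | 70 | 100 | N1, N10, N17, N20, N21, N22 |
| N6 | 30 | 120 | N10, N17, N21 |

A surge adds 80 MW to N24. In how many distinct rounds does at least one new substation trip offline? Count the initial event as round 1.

Round 1 — N24 at 150 > 100. N24 trips offline.
  N24 sheds 150 MW to N1, N10, N17, N20, N21, N22: 25 each.
    N1: 20+25 = 45 ≤ 70
    N10: 80+25 = 105 ≤ 120
    N17: 50+25 = 75 > 70
    N20: 100+25 = 125 ≤ 130
    N21: 30+25 = 55 ≤ 70
    N22: 50+25 = 75 ≤ 120
Round 2 — N17 trips offline.
  N17 sheds 75 MW to N14, N2, N20, N21, N22, N6: 12 each (3 lost).
    N14: 30+12 = 42 ≤ 120
    N2: 80+12 = 92 ≤ 130
    N20: 125+12 = 137 > 130
    N21: 55+12 = 67 ≤ 70
    N22: 75+12 = 87 ≤ 120
    N6: 30+12 = 42 ≤ 120
Round 3 — N20 trips offline.
  N20 sheds 137 MW to N1, N14, N2, N22: 34 each (1 lost).
    N1: 45+34 = 79 > 70
    N14: 42+34 = 76 ≤ 120
    N2: 92+34 = 126 ≤ 130
    N22: 87+34 = 121 > 120
Round 4 — N1, N22 trip offline.
  N1 sheds 79 MW to N10, N14, N2: 26 each (1 lost).
    N10: 105+26 = 131 > 120
    N14: 76+26 = 102 ≤ 120
    N2: 126+26 = 152 > 130
  N22 sheds 121 MW to N10, N21: 60 each (1 lost).
    N10: 131+60 = 191 > 120
    N21: 67+60 = 127 > 70
Round 5 — N10, N2, N21 trip offline.
  N10 sheds 191 MW to N6: 191 each.
    N6: 42+191 = 233 > 120
  N2 sheds 152 MW: no online neighbours, lost.
  N21 sheds 127 MW to N6: 127 each.
    N6: 233+127 = 360 > 120
Round 6 — N6 trips offline.
  N6 sheds 360 MW: no online neighbours, lost.
No further trips.

6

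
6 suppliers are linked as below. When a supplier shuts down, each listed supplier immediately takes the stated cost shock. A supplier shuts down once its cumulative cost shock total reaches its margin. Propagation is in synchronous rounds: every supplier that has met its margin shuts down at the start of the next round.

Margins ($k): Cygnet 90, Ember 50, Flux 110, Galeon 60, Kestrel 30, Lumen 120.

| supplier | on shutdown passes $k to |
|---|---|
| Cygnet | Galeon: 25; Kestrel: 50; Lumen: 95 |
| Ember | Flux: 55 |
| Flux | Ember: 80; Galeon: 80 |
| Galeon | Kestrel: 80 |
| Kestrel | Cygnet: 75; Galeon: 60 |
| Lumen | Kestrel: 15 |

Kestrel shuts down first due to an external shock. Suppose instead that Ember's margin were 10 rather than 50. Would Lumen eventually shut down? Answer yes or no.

With Ember's margin at 10:
Round 1 — Kestrel shuts down (initial).
  Cygnet: +75 → 75 < 90
  Galeon: +60 → 60 ≥ 60
Round 2 — Galeon shuts down.
No further shutdowns.

no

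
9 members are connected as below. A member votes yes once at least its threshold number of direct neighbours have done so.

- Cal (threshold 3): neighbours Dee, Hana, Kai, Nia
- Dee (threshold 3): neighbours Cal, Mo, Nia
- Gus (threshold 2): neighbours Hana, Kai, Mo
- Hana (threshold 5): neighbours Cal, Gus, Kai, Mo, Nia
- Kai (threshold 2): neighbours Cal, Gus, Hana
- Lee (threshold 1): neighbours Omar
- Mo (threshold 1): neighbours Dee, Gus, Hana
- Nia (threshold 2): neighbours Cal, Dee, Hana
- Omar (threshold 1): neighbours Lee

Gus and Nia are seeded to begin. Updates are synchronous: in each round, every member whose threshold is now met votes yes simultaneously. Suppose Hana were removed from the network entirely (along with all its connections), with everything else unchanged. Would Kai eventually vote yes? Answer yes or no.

With Hana removed:
Round 1 — Gus, Nia vote yes (initial).
Round 2 — checking thresholds:
  Cal: 1 of 3 neighbours < 3, holds.
  Dee: 1 of 3 neighbours < 3, holds.
  Kai: 1 of 2 neighbours < 2, holds.
  Mo: 1 of 2 neighbours ≥ 1, votes yes.
Round 3 — no new yes votes; cascade stops.

no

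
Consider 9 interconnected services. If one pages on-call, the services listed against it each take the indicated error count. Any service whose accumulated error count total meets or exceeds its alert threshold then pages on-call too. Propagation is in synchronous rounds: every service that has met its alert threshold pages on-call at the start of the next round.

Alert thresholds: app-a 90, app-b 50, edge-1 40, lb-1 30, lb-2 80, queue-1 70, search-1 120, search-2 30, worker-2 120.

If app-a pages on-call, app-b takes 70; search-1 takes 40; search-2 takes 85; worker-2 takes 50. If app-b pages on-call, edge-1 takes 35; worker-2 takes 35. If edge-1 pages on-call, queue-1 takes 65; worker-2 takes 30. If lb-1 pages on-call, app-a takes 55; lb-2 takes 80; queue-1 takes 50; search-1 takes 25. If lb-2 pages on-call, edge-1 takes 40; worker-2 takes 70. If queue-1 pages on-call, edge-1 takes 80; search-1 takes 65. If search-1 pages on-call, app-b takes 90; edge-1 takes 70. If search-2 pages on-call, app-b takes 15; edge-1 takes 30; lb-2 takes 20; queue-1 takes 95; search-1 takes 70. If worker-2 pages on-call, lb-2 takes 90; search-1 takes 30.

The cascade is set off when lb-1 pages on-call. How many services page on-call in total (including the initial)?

4

Round 1 — lb-1 pages on-call (initial).
  app-a: +55 → 55 < 90
  lb-2: +80 → 80 ≥ 80
  queue-1: +50 → 50 < 70
  search-1: +25 → 25 < 120
Round 2 — lb-2 pages on-call.
  edge-1: +40 → 40 ≥ 40
  worker-2: +70 → 70 < 120
Round 3 — edge-1 pages on-call.
  queue-1: +65 → 115 ≥ 70
  worker-2: +30 → 100 < 120
Round 4 — queue-1 pages on-call.
  search-1: +65 → 90 < 120
No further pages.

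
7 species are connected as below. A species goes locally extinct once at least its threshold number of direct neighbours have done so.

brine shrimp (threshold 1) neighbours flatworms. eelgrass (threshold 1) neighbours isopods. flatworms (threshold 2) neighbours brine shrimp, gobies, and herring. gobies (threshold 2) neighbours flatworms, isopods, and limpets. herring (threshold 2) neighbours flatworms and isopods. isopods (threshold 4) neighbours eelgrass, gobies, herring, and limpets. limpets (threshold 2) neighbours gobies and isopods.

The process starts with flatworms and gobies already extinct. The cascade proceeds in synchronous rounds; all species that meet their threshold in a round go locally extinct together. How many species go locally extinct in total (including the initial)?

Round 1 — flatworms, gobies go locally extinct (initial).
Round 2 — checking thresholds:
  brine shrimp: 1 of 1 neighbours ≥ 1, goes locally extinct.
  herring: 1 of 2 neighbours < 2, below threshold.
  isopods: 1 of 4 neighbours < 4, below threshold.
  limpets: 1 of 2 neighbours < 2, below threshold.
Round 3 — no new extinctions; cascade stops.

3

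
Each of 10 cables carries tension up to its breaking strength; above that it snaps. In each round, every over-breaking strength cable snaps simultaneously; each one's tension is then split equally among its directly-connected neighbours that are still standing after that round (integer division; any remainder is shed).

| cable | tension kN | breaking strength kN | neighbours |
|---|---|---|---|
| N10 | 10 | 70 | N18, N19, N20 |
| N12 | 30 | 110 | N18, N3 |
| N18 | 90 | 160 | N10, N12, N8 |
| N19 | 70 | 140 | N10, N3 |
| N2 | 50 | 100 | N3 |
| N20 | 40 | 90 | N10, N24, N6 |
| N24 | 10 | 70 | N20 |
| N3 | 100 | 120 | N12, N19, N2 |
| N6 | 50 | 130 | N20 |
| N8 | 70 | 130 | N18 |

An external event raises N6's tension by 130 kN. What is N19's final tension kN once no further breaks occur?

130

Round 1 — N6 at 180 > 130. N6 snaps.
  N6 sheds 180 kN to N20: 180 each.
    N20: 40+180 = 220 > 90
Round 2 — N20 snaps.
  N20 sheds 220 kN to N10, N24: 110 each.
    N10: 10+110 = 120 > 70
    N24: 10+110 = 120 > 70
Round 3 — N10, N24 snap.
  N10 sheds 120 kN to N18, N19: 60 each.
    N18: 90+60 = 150 ≤ 160
    N19: 70+60 = 130 ≤ 140
  N24 sheds 120 kN: no online neighbours, lost.
No further breaks.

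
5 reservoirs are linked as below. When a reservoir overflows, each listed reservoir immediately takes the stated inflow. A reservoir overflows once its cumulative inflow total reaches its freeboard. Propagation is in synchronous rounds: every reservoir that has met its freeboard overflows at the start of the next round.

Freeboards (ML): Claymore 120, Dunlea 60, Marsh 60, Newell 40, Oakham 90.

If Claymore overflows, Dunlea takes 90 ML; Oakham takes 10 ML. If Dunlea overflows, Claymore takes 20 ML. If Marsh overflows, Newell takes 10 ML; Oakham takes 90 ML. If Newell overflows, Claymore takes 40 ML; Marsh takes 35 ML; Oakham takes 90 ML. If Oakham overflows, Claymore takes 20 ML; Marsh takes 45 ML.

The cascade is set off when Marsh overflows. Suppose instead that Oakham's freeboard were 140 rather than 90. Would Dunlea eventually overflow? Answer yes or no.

no

With Oakham's freeboard at 140:
Round 1 — Marsh overflows (initial).
  Newell: +10 → 10 < 40
  Oakham: +90 → 90 < 140
No further overflows.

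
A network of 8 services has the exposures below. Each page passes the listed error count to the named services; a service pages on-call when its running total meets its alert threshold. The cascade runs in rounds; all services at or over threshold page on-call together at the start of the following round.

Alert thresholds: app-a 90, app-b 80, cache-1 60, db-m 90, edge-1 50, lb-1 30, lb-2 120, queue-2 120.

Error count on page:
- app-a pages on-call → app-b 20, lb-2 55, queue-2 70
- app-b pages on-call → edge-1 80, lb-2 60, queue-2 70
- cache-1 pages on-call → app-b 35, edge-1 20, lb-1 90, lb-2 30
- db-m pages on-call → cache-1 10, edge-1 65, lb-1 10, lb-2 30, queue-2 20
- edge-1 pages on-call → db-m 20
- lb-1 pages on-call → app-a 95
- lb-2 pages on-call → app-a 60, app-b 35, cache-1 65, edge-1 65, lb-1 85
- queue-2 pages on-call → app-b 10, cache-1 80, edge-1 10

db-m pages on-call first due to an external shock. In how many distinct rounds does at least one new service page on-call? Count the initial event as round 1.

Round 1 — db-m pages on-call (initial).
  cache-1: +10 → 10 < 60
  edge-1: +65 → 65 ≥ 50
  lb-1: +10 → 10 < 30
  lb-2: +30 → 30 < 120
  queue-2: +20 → 20 < 120
Round 2 — edge-1 pages on-call.
No further pages.

2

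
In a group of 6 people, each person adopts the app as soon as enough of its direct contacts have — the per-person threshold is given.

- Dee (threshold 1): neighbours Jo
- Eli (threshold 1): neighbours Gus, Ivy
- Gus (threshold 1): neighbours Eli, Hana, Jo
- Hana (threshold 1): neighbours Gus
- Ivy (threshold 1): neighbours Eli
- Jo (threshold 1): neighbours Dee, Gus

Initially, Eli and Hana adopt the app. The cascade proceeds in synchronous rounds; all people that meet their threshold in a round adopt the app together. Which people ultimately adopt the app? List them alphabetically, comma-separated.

Round 1 — Eli, Hana adopt the app (initial).
Round 2 — checking thresholds:
  Gus: 2 of 3 neighbours ≥ 1, adopts the app.
  Ivy: 1 of 1 neighbours ≥ 1, adopts the app.
Round 3 — checking thresholds:
  Jo: 1 of 2 neighbours ≥ 1, adopts the app.
Round 4 — checking thresholds:
  Dee: 1 of 1 neighbours ≥ 1, adopts the app.
Round 5 — no new adoptions; cascade stops.

Dee, Eli, Gus, Hana, Ivy, Jo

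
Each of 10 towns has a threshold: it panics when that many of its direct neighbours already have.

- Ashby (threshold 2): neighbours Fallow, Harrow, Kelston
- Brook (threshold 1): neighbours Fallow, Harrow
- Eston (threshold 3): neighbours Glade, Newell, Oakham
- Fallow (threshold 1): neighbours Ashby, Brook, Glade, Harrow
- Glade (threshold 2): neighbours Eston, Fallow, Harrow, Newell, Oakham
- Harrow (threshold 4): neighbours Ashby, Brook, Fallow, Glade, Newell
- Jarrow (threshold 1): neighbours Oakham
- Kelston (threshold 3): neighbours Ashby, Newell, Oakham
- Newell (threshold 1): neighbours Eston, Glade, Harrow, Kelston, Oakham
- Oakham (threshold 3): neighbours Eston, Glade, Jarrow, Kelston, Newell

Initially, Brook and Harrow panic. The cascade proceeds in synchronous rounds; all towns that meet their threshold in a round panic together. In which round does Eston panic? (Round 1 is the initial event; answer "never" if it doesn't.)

Round 1 — Brook, Harrow panic (initial).
Round 2 — checking thresholds:
  Ashby: 1 of 3 neighbours < 2, not yet.
  Fallow: 2 of 4 neighbours ≥ 1, panics.
  Glade: 1 of 5 neighbours < 2, not yet.
  Newell: 1 of 5 neighbours ≥ 1, panics.
Round 3 — checking thresholds:
  Ashby: 2 of 3 neighbours ≥ 2, panics.
  Eston: 1 of 3 neighbours < 3, not yet.
  Glade: 3 of 5 neighbours ≥ 2, panics.
  Kelston: 1 of 3 neighbours < 3, not yet.
  Oakham: 1 of 5 neighbours < 3, not yet.
Round 4 — no new panics; cascade stops.

never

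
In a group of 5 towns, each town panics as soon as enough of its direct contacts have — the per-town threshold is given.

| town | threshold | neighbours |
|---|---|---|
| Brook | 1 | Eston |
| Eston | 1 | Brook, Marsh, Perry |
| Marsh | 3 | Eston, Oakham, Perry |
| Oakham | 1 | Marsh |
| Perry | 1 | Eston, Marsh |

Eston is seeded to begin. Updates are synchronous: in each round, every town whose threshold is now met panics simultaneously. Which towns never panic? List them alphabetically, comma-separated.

Marsh, Oakham

Round 1 — Eston panics (initial).
Round 2 — checking thresholds:
  Brook: 1 of 1 neighbours ≥ 1, panics.
  Marsh: 1 of 3 neighbours < 3, below threshold.
  Perry: 1 of 2 neighbours ≥ 1, panics.
Round 3 — no new panics; cascade stops.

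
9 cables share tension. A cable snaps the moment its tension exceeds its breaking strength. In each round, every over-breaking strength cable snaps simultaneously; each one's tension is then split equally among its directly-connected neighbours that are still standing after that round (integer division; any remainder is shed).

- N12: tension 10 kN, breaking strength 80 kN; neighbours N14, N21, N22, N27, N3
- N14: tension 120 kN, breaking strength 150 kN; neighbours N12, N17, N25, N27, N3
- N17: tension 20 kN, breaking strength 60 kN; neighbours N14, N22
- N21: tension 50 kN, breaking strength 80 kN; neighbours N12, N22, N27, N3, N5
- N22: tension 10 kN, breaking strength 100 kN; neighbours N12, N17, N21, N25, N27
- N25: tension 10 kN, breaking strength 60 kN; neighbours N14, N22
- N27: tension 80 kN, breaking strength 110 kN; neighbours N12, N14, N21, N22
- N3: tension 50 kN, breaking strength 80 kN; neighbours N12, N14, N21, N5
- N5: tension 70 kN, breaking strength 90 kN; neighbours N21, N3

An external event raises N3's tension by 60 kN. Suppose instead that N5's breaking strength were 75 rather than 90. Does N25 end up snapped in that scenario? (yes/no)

yes

With N5's breaking strength at 75:
Round 1 — N3 at 110 > 80. N3 snaps.
  N3 sheds 110 kN to N12, N14, N21, N5: 27 each (2 lost).
    N12: 10+27 = 37 ≤ 80
    N14: 120+27 = 147 ≤ 150
    N21: 50+27 = 77 ≤ 80
    N5: 70+27 = 97 > 75
Round 2 — N5 snaps.
  N5 sheds 97 kN to N21: 97 each.
    N21: 77+97 = 174 > 80
Round 3 — N21 snaps.
  N21 sheds 174 kN to N12, N22, N27: 58 each.
    N12: 37+58 = 95 > 80
    N22: 10+58 = 68 ≤ 100
    N27: 80+58 = 138 > 110
Round 4 — N12, N27 snap.
  N12 sheds 95 kN to N14, N22: 47 each (1 lost).
    N14: 147+47 = 194 > 150
    N22: 68+47 = 115 > 100
  N27 sheds 138 kN to N14, N22: 69 each.
    N14: 194+69 = 263 > 150
    N22: 115+69 = 184 > 100
Round 5 — N14, N22 snap.
  N14 sheds 263 kN to N17, N25: 131 each (1 lost).
    N17: 20+131 = 151 > 60
    N25: 10+131 = 141 > 60
  N22 sheds 184 kN to N17, N25: 92 each.
    N17: 151+92 = 243 > 60
    N25: 141+92 = 233 > 60
Round 6 — N17, N25 snap.
  N17 sheds 243 kN: no online neighbours, lost.
  N25 sheds 233 kN: no online neighbours, lost.
No further breaks.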